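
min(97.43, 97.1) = 97.1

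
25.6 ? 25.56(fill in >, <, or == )>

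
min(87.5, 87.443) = 87.443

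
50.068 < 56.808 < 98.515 True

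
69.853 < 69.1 False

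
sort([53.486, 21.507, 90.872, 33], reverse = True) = [90.872, 53.486, 33, 21.507]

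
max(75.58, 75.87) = 75.87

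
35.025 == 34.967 False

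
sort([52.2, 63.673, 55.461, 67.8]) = [52.2, 55.461, 63.673, 67.8]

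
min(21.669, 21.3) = 21.3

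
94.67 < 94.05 False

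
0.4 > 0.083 True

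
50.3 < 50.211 False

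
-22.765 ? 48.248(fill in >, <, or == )<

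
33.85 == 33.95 False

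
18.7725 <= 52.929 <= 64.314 True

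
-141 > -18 False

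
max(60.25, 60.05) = 60.25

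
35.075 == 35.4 False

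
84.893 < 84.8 False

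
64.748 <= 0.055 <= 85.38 False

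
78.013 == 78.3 False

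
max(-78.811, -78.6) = -78.6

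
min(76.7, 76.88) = 76.7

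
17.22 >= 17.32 False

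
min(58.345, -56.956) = -56.956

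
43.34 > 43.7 False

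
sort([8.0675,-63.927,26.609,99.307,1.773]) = [-63.927,1.773,8.0675,26.609,99.307]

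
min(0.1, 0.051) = 0.051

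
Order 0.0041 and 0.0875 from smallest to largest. 0.0041, 0.0875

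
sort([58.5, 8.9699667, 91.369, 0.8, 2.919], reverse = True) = [91.369, 58.5, 8.9699667, 2.919, 0.8]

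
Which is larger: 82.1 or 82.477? 82.477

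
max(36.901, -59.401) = 36.901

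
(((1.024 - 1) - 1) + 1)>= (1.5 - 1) False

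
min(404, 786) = 404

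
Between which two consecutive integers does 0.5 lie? 0 and 1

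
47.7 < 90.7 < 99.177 True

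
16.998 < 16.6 False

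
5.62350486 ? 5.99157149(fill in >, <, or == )<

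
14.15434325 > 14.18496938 False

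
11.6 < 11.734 True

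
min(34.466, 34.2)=34.2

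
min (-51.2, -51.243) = -51.243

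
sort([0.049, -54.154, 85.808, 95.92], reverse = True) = [95.92, 85.808, 0.049, -54.154]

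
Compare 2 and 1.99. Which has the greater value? 2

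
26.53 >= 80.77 False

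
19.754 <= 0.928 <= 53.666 False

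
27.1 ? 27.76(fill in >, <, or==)<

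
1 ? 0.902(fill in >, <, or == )>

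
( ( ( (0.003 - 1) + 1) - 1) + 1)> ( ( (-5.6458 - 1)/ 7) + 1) False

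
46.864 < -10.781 False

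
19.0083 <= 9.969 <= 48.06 False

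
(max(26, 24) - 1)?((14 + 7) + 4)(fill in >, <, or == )==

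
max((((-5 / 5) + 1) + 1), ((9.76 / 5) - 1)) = 1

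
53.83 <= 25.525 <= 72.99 False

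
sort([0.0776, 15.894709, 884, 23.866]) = [0.0776, 15.894709, 23.866, 884]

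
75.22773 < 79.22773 True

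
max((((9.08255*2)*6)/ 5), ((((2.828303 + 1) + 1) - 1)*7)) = 26.798121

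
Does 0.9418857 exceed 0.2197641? Yes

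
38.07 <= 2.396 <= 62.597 False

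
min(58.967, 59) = 58.967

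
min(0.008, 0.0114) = 0.008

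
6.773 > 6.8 False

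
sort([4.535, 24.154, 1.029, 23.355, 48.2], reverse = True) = [48.2, 24.154, 23.355, 4.535, 1.029]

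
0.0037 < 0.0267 True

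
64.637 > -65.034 True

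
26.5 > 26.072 True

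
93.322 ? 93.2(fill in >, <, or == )>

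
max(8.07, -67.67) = 8.07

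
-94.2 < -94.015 True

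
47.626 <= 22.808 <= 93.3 False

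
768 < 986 True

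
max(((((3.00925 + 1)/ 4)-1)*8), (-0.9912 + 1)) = 0.0185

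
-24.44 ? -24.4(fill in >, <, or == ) <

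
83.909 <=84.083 True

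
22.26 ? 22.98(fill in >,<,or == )<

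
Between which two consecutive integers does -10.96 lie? -11 and -10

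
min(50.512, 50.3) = 50.3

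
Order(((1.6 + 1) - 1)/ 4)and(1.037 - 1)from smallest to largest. (1.037 - 1),(((1.6 + 1) - 1)/ 4)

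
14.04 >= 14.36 False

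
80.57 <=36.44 False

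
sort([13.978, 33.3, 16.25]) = [13.978, 16.25, 33.3]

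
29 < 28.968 False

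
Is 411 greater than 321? Yes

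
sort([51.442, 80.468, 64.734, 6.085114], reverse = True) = [80.468, 64.734, 51.442, 6.085114]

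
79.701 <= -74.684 False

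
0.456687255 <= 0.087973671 False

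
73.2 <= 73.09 False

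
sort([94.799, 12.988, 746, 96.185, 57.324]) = [12.988, 57.324, 94.799, 96.185, 746]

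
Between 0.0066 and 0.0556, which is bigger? 0.0556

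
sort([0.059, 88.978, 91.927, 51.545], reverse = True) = [91.927, 88.978, 51.545, 0.059]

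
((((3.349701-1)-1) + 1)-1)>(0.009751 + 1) True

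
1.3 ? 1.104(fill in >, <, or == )>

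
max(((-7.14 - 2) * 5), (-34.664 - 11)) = -45.664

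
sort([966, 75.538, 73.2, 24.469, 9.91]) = [9.91, 24.469, 73.2, 75.538, 966]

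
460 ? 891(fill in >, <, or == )<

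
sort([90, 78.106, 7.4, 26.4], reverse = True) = [90, 78.106, 26.4, 7.4]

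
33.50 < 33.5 False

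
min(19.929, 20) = 19.929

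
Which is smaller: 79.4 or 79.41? 79.4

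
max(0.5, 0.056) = 0.5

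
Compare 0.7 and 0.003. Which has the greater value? 0.7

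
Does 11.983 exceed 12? No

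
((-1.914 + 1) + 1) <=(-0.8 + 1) True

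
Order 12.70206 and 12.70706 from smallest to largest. 12.70206, 12.70706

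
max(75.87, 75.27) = 75.87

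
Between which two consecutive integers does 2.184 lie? 2 and 3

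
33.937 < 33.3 False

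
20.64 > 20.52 True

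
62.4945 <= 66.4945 True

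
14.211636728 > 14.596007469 False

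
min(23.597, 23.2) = 23.2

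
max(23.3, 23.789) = 23.789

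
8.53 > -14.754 True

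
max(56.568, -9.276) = 56.568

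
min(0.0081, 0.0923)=0.0081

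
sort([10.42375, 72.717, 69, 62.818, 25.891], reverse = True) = [72.717, 69, 62.818, 25.891, 10.42375]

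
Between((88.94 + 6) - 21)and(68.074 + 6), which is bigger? (68.074 + 6)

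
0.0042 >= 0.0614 False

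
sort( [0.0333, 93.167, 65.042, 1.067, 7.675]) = [0.0333, 1.067, 7.675, 65.042, 93.167]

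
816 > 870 False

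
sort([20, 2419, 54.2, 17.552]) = [17.552, 20, 54.2, 2419]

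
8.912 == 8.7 False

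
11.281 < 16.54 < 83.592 True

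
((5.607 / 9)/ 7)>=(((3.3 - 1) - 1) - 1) False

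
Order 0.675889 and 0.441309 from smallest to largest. 0.441309, 0.675889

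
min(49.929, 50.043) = 49.929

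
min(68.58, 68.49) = 68.49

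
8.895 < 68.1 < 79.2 True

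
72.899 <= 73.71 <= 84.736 True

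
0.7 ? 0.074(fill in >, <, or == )>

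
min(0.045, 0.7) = 0.045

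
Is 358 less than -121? No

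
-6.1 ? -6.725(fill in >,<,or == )>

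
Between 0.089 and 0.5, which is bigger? 0.5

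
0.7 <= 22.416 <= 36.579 True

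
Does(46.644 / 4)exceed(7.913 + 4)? No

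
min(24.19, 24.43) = 24.19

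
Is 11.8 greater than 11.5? Yes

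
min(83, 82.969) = 82.969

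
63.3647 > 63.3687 False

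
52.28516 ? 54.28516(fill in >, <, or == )<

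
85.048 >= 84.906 True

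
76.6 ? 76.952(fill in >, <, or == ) <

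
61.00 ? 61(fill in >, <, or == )==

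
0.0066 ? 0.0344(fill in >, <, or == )<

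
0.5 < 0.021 False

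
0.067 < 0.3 True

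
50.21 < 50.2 False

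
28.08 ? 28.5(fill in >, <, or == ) <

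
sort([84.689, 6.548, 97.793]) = [6.548, 84.689, 97.793]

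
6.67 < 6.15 False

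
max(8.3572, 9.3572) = 9.3572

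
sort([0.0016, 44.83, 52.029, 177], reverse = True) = [177, 52.029, 44.83, 0.0016]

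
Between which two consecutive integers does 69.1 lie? 69 and 70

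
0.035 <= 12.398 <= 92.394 True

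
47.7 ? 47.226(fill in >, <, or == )>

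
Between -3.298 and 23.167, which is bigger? 23.167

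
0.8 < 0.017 False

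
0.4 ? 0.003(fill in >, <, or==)>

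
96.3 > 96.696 False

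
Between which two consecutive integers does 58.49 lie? 58 and 59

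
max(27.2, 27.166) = 27.2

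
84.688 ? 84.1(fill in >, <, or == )>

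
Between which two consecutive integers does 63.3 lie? 63 and 64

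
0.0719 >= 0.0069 True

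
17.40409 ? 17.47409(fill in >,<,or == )<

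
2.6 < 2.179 False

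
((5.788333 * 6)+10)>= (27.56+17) True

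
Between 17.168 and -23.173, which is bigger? 17.168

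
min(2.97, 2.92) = 2.92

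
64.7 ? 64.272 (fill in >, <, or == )>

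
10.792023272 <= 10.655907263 False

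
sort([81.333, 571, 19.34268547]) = [19.34268547, 81.333, 571]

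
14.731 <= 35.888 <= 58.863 True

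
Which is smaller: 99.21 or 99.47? 99.21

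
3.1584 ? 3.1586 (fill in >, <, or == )<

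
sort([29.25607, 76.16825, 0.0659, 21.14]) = [0.0659, 21.14, 29.25607, 76.16825]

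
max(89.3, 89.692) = 89.692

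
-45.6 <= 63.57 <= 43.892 False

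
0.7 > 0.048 True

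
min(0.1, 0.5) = 0.1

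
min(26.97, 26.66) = 26.66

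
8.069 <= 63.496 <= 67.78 True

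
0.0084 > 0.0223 False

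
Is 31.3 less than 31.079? No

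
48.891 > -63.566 True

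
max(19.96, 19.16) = 19.96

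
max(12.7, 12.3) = 12.7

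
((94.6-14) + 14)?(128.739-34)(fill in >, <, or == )<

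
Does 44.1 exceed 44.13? No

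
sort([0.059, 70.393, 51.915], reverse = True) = [70.393, 51.915, 0.059]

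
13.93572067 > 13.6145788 True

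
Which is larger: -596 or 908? 908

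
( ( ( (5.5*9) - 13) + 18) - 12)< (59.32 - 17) False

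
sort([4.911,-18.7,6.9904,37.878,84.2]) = [-18.7,4.911,6.9904,37.878,84.2]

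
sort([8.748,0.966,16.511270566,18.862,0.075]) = [0.075,0.966,8.748,16.511270566,18.862]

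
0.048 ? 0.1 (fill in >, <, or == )<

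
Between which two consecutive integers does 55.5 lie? 55 and 56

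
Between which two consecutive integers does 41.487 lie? 41 and 42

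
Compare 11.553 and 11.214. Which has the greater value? 11.553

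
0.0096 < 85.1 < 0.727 False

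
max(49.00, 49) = 49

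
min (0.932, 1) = 0.932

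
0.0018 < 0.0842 True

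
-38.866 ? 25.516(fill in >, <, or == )<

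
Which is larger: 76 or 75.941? 76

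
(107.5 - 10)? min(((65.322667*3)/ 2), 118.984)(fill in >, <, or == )<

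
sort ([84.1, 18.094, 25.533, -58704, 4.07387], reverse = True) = [84.1, 25.533, 18.094, 4.07387, -58704]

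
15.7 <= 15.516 False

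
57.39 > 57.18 True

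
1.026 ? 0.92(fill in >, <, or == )>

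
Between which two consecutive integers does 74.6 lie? 74 and 75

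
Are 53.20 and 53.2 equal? Yes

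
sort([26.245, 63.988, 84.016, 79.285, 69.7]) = [26.245, 63.988, 69.7, 79.285, 84.016]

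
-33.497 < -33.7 False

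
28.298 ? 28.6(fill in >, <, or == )<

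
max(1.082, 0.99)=1.082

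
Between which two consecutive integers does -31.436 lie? -32 and -31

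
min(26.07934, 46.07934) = 26.07934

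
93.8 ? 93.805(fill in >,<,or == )<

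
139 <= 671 True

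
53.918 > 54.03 False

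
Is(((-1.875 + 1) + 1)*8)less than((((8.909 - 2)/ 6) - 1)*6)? No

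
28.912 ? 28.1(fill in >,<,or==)>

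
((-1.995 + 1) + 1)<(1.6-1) True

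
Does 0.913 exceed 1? No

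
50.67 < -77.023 False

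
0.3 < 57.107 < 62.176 True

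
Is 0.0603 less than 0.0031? No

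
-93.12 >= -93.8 True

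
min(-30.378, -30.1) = -30.378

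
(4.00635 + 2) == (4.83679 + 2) False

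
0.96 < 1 True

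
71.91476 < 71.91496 True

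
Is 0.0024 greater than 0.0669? No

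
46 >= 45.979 True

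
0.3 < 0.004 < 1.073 False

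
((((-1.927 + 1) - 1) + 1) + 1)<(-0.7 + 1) True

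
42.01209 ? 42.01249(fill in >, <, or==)<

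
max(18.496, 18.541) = 18.541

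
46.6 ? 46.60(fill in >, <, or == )==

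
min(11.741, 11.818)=11.741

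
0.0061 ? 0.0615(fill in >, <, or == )<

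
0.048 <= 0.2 True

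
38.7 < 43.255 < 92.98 True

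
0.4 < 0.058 False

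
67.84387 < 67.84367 False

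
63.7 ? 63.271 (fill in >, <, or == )>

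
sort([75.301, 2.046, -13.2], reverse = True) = [75.301, 2.046, -13.2]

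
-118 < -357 False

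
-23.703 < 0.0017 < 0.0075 True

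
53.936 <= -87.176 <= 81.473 False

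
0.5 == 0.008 False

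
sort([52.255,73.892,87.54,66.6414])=[52.255,66.6414,73.892,87.54]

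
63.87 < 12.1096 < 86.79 False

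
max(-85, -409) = -85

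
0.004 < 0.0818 True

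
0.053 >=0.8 False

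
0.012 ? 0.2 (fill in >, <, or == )<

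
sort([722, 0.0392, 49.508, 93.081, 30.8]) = [0.0392, 30.8, 49.508, 93.081, 722]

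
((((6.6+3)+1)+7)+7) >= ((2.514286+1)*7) False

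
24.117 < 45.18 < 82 True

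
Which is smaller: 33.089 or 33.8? 33.089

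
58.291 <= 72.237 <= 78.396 True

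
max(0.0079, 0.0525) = 0.0525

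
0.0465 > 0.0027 True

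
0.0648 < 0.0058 False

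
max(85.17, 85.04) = 85.17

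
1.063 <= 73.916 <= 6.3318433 False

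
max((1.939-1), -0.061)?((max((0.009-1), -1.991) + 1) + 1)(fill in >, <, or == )<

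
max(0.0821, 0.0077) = 0.0821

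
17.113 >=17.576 False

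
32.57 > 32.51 True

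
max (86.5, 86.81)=86.81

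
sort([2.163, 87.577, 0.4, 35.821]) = [0.4, 2.163, 35.821, 87.577]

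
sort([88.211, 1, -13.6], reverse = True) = [88.211, 1, -13.6]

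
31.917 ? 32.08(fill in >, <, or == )<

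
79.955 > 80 False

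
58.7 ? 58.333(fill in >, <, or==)>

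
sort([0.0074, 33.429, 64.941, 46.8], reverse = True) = [64.941, 46.8, 33.429, 0.0074]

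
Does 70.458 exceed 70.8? No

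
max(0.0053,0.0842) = 0.0842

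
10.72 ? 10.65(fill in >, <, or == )>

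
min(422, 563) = 422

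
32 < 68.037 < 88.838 True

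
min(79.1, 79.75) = 79.1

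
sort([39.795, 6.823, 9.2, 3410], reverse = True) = [3410, 39.795, 9.2, 6.823]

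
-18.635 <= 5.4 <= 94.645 True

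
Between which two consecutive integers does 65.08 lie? 65 and 66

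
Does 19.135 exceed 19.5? No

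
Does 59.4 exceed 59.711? No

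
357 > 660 False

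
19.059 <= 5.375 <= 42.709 False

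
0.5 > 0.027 True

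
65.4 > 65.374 True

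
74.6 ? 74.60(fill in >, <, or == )==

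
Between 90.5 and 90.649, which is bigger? 90.649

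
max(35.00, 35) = 35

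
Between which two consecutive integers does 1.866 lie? 1 and 2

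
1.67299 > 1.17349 True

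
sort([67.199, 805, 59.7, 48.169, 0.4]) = [0.4, 48.169, 59.7, 67.199, 805]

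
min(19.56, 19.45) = 19.45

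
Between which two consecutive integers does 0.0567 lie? 0 and 1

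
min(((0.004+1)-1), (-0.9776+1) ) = 0.004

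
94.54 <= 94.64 True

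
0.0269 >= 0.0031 True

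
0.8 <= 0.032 False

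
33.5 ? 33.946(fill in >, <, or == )<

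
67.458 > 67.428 True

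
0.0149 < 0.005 False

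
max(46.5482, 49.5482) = 49.5482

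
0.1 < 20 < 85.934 True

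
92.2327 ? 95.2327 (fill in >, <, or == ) <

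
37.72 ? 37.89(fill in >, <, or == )<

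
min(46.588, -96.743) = -96.743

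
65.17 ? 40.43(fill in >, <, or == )>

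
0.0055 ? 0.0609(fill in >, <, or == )<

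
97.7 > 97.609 True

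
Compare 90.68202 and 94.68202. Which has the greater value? 94.68202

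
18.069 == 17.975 False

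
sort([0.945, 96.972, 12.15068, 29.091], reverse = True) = [96.972, 29.091, 12.15068, 0.945]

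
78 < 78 False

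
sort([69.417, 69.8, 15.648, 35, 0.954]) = [0.954, 15.648, 35, 69.417, 69.8]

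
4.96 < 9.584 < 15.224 True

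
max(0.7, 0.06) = 0.7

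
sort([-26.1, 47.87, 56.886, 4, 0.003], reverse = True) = [56.886, 47.87, 4, 0.003, -26.1]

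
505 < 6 False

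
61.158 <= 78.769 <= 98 True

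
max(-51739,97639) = 97639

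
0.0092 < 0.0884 True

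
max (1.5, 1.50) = 1.50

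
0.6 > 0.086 True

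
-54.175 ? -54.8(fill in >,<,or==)>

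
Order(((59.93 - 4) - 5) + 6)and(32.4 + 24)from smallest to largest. (32.4 + 24), (((59.93 - 4) - 5) + 6)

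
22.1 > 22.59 False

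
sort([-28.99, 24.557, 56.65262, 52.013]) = [-28.99, 24.557, 52.013, 56.65262]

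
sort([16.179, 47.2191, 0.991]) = [0.991, 16.179, 47.2191]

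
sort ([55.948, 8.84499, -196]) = [-196, 8.84499, 55.948]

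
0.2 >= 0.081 True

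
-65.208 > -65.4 True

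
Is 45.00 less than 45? No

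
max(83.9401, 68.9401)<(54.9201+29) False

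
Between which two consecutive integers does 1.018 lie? 1 and 2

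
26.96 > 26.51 True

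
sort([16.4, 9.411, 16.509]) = [9.411, 16.4, 16.509]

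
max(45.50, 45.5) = 45.5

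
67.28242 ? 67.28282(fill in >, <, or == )<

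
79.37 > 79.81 False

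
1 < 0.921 False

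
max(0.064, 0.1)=0.1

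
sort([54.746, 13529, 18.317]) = [18.317, 54.746, 13529]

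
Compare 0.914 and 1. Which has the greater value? 1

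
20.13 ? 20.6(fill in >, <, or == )<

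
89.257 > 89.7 False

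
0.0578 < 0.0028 False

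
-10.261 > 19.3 False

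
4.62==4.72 False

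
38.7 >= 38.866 False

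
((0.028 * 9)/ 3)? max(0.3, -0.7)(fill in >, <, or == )<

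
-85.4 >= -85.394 False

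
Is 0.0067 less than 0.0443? Yes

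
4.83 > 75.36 False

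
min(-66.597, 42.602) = -66.597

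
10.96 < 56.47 True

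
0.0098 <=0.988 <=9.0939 True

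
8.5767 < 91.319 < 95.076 True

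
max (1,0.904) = 1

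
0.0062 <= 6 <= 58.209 True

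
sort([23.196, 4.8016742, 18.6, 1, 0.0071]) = [0.0071, 1, 4.8016742, 18.6, 23.196]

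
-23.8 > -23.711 False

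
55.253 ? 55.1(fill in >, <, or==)>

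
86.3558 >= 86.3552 True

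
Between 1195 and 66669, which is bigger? 66669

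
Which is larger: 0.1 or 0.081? 0.1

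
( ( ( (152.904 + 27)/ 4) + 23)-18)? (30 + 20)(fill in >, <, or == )<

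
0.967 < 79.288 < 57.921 False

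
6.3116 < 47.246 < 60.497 True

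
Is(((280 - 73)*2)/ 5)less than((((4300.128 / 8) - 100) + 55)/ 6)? No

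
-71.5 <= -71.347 True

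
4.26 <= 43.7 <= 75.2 True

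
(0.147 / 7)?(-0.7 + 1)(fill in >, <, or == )<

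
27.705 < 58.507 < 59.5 True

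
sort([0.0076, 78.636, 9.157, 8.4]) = [0.0076, 8.4, 9.157, 78.636]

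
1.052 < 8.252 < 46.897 True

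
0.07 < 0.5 True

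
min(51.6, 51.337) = 51.337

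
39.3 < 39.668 True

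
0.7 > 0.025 True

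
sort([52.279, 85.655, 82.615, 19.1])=[19.1, 52.279, 82.615, 85.655]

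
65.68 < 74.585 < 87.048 True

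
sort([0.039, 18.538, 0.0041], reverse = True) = [18.538, 0.039, 0.0041]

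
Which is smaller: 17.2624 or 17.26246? 17.2624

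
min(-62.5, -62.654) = -62.654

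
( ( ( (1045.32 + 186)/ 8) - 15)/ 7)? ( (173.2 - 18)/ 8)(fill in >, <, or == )>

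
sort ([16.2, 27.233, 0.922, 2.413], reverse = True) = [27.233, 16.2, 2.413, 0.922]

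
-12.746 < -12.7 True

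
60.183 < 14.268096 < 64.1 False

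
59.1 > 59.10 False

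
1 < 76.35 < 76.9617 True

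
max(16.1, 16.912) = 16.912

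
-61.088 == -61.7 False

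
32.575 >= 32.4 True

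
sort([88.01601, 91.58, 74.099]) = [74.099, 88.01601, 91.58]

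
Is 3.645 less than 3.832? Yes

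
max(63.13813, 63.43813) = 63.43813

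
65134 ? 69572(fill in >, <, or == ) <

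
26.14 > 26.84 False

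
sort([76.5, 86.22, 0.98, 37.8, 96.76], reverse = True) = [96.76, 86.22, 76.5, 37.8, 0.98]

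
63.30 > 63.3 False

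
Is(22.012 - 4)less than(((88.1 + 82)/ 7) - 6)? Yes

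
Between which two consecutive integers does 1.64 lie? 1 and 2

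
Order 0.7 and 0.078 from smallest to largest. 0.078,0.7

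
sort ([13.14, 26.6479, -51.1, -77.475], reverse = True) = [26.6479, 13.14, -51.1, -77.475]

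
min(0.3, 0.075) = 0.075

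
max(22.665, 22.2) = 22.665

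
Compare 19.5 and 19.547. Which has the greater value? 19.547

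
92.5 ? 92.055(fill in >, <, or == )>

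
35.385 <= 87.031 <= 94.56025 True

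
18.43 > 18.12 True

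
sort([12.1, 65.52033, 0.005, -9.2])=[-9.2, 0.005, 12.1, 65.52033]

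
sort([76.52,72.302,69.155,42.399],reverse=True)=[76.52,72.302,69.155,42.399]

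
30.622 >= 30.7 False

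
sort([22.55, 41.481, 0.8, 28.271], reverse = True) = [41.481, 28.271, 22.55, 0.8]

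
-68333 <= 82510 True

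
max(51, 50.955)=51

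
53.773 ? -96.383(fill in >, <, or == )>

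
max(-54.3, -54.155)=-54.155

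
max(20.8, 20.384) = 20.8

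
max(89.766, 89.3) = 89.766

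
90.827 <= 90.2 False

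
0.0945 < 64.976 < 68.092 True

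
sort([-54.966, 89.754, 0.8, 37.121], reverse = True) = [89.754, 37.121, 0.8, -54.966]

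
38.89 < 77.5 True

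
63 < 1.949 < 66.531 False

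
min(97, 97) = 97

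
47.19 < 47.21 True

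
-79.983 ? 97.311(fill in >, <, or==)<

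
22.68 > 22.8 False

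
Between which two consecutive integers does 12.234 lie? 12 and 13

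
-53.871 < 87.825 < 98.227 True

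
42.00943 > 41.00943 True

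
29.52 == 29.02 False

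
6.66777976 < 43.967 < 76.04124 True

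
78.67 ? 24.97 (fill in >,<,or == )>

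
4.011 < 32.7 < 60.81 True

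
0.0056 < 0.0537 True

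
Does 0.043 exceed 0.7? No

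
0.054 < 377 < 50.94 False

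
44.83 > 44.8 True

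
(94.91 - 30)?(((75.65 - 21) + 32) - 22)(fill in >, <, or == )>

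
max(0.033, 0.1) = 0.1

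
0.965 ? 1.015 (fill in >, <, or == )<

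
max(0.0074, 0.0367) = 0.0367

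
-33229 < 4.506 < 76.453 True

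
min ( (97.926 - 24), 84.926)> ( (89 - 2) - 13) False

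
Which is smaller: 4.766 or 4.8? 4.766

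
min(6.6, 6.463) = 6.463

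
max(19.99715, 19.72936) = 19.99715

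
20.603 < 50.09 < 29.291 False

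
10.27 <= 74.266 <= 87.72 True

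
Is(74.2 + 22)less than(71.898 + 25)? Yes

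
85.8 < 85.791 False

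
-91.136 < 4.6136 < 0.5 False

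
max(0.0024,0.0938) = 0.0938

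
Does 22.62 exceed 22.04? Yes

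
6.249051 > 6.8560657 False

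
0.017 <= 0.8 True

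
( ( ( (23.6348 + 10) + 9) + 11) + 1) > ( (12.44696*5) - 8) True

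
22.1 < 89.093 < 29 False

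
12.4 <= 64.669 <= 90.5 True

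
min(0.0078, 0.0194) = 0.0078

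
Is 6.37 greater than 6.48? No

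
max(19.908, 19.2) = 19.908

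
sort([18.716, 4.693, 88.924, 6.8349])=[4.693, 6.8349, 18.716, 88.924]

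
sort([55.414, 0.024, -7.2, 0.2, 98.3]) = [-7.2, 0.024, 0.2, 55.414, 98.3]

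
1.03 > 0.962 True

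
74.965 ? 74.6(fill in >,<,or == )>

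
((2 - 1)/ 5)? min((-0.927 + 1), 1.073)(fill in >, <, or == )>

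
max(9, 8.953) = 9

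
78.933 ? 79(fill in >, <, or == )<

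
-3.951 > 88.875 False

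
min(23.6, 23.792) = 23.6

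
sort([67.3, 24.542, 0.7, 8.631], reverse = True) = [67.3, 24.542, 8.631, 0.7]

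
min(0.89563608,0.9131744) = 0.89563608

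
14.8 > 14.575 True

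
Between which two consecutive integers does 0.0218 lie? 0 and 1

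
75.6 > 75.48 True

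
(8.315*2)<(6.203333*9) True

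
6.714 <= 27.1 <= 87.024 True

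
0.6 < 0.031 False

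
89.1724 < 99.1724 True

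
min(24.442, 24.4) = 24.4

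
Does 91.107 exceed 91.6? No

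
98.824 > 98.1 True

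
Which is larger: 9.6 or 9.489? 9.6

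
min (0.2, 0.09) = 0.09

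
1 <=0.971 False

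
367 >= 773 False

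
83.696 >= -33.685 True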